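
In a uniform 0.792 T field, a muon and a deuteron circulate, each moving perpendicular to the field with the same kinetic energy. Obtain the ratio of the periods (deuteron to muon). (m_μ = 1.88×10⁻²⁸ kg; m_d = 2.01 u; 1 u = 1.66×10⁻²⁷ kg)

ratio ≈ 17.7

T = 2πm/(qB) is independent of speed, so T₂/T₁ = (m₂/q₂)/(m₁/q₁).
T_{deuteron}/T_{muon} = (3.34×10^-27/1e) / (1.88×10^-28/1e) = 17.7.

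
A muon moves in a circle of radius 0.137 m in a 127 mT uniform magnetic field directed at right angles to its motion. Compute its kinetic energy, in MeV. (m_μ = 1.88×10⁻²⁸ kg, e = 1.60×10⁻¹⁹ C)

v = qBr/m = (1×1.60×10^-19)(0.127)(0.137) / (1.88×10^-28) = 1.48×10^7 m/s.
K = ½mv² = 0.5·(1.88×10^-28)·(1.48×10^7)² = 2.06×10^-14 J = 0.129 MeV.

K ≈ 0.129 MeV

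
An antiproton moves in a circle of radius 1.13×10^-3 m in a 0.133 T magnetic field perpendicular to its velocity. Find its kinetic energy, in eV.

v = qBr/m = (1×1.60×10^-19)(0.133)(1.13×10^-3) / (1.67×10^-27) = 1.44×10^4 m/s.
K = ½mv² = 0.5·(1.67×10^-27)·(1.44×10^4)² = 1.73×10^-19 J = 1.08 eV.

K ≈ 1.08 eV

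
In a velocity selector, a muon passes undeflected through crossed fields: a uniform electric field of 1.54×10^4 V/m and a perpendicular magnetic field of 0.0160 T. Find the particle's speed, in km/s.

For zero net force, qE = qvB, so v = E/B.
v = (1.54×10^4) / (0.0160) = 9.62×10^5 m/s.

v ≈ 962 km/s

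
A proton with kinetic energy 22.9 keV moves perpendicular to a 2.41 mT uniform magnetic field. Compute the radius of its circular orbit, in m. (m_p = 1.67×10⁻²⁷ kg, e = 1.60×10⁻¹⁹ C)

Convert the energy: K = 22.9 keV = 3.66×10^-15 J.
v = √(2K/m) = √(2·3.66×10^-15/1.67×10^-27) = 2.09×10^6 m/s.
r = mv/(qB) = (1.67×10^-27)(2.09×10^6) / [(1×1.60×10^-19)(2.41×10^-3)] = 9.07 m.

r ≈ 9.07 m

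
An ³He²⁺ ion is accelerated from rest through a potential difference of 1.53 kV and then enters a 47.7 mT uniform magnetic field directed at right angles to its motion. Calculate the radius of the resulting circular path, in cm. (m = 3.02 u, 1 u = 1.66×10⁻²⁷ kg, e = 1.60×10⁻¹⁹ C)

r ≈ 14.5 cm

The kinetic energy gained is K = qV = (2×1.60×10^-19)(1530) = 4.90×10^-16 J.
v = √(2K/m) = 4.42×10^5 m/s.
r = mv/(qB) = (5.01×10^-27)(4.42×10^5) / [(2×1.60×10^-19)(0.0477)] = 0.145 m.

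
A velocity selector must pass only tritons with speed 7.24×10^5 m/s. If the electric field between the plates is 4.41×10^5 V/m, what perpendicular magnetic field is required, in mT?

qE = qvB ⇒ B = E/v = (4.41×10^5) / (7.24×10^5) = 0.609 T.

B ≈ 609 mT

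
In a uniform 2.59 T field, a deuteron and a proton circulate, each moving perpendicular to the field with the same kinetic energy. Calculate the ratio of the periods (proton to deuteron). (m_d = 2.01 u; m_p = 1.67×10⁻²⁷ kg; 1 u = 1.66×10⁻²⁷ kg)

ratio ≈ 0.501

T = 2πm/(qB) is independent of speed, so T₂/T₁ = (m₂/q₂)/(m₁/q₁).
T_{proton}/T_{deuteron} = (1.67×10^-27/1e) / (3.34×10^-27/1e) = 0.501.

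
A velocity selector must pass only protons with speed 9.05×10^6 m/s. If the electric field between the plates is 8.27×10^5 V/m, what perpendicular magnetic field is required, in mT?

qE = qvB ⇒ B = E/v = (8.27×10^5) / (9.05×10^6) = 0.0914 T.

B ≈ 91.4 mT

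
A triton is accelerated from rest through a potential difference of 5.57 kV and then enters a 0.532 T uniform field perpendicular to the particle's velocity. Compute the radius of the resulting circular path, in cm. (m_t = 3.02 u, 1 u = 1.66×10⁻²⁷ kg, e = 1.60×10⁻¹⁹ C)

The kinetic energy gained is K = qV = (1×1.60×10^-19)(5570) = 8.91×10^-16 J.
v = √(2K/m) = 5.96×10^5 m/s.
r = mv/(qB) = (5.01×10^-27)(5.96×10^5) / [(1×1.60×10^-19)(0.532)] = 0.0351 m.

r ≈ 3.51 cm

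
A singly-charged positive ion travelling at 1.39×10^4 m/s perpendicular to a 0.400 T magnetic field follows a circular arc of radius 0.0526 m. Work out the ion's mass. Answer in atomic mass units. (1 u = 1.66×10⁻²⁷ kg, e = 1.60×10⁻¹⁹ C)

qvB = mv²/r ⇒ m = qBr/v.
m = (1×1.60×10^-19)(0.400)(0.0526) / (1.39×10^4) = 2.42×10^-25 kg = 146 u.

m ≈ 146 u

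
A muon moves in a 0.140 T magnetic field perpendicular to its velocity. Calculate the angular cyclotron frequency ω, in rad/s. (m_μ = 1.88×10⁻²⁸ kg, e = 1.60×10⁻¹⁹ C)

ω ≈ 1.19×10^8 rad/s

ω = qB/m = (1×1.60×10^-19)(0.140) / (1.88×10^-28) = 1.19×10^8 rad/s.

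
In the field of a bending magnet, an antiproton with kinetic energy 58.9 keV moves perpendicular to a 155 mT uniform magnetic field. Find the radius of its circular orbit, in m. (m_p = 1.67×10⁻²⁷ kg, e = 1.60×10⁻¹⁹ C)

Convert the energy: K = 58.9 keV = 9.42×10^-15 J.
v = √(2K/m) = √(2·9.42×10^-15/1.67×10^-27) = 3.36×10^6 m/s.
r = mv/(qB) = (1.67×10^-27)(3.36×10^6) / [(1×1.60×10^-19)(0.155)] = 0.226 m.

r ≈ 0.226 m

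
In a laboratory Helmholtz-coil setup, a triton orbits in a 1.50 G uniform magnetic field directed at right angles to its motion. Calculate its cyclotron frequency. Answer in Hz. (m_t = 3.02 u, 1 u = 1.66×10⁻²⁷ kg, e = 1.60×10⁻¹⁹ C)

f ≈ 762 Hz

f = qB/(2πm) = (1×1.60×10^-19)(1.50×10^-4) / [2π(5.01×10^-27)] = 762 Hz.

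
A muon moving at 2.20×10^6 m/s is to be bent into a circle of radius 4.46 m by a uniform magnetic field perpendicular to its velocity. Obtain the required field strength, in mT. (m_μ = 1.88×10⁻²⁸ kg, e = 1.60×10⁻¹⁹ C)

B ≈ 0.580 mT

qvB = mv²/r gives B = mv/(qr).
B = (1.88×10^-28)(2.20×10^6) / [(1×1.60×10^-19)(4.46)] = 5.80×10^-4 T.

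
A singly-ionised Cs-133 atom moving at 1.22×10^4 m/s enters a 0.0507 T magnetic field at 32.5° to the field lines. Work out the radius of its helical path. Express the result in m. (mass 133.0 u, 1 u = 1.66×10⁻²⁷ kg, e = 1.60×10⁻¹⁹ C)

r ≈ 0.178 m

Only the perpendicular component v⊥ = v sin32.5° = 6560 m/s is bent by the field.
r = m v⊥ /(qB) = (2.21×10^-25)(6560) / [(1×1.60×10^-19)(0.0507)] = 0.178 m.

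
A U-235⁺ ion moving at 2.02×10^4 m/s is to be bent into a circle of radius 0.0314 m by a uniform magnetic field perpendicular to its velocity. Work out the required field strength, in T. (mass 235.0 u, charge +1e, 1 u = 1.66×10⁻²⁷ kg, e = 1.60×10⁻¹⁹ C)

qvB = mv²/r gives B = mv/(qr).
B = (3.90×10^-25)(2.02×10^4) / [(1×1.60×10^-19)(0.0314)] = 1.57 T.

B ≈ 1.57 T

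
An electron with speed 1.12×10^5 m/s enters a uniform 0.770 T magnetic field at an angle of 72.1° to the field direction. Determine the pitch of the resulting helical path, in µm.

pitch ≈ 1.60 µm

The velocity component along B is v∥ = v cos72.1° = 3.44×10^4 m/s.
The cyclotron period T = 2πm/(qB) = 4.65×10^-11 s is set by m, q, B alone.
Pitch = v∥·T = (3.44×10^4)(4.65×10^-11) = 1.60×10^-6 m.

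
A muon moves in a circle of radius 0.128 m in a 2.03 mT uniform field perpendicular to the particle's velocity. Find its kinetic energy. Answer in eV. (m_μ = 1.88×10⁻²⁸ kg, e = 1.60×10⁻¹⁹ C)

v = qBr/m = (1×1.60×10^-19)(2.03×10^-3)(0.128) / (1.88×10^-28) = 2.21×10^5 m/s.
K = ½mv² = 0.5·(1.88×10^-28)·(2.21×10^5)² = 4.60×10^-18 J = 28.7 eV.

K ≈ 28.7 eV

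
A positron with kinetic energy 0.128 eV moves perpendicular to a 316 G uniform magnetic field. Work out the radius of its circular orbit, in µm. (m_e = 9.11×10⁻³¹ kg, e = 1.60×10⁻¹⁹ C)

Convert the energy: K = 0.128 eV = 2.05×10^-20 J.
v = √(2K/m) = √(2·2.05×10^-20/9.11×10^-31) = 2.12×10^5 m/s.
r = mv/(qB) = (9.11×10^-31)(2.12×10^5) / [(1×1.60×10^-19)(0.0316)] = 3.82×10^-5 m.

r ≈ 38.2 µm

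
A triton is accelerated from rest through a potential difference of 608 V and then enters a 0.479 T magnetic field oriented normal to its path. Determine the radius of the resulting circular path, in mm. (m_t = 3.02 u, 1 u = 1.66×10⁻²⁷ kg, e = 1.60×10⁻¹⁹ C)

The kinetic energy gained is K = qV = (1×1.60×10^-19)(608) = 9.73×10^-17 J.
v = √(2K/m) = 1.97×10^5 m/s.
r = mv/(qB) = (5.01×10^-27)(1.97×10^5) / [(1×1.60×10^-19)(0.479)] = 0.0129 m.

r ≈ 12.9 mm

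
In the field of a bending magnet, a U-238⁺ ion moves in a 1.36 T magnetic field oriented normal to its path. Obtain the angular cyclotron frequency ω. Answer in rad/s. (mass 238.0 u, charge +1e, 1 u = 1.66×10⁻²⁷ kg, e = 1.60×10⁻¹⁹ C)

ω ≈ 5.51×10^5 rad/s

ω = qB/m = (1×1.60×10^-19)(1.36) / (3.95×10^-25) = 5.51×10^5 rad/s.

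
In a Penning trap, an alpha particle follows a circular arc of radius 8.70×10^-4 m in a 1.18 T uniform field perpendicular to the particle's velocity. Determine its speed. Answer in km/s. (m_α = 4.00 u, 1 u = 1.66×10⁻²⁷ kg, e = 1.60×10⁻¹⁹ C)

From qvB = mv²/r, v = qBr/m.
v = (2×1.60×10^-19)(1.18)(8.70×10^-4) / (6.64×10^-27) = 4.95×10^4 m/s.

v ≈ 49.5 km/s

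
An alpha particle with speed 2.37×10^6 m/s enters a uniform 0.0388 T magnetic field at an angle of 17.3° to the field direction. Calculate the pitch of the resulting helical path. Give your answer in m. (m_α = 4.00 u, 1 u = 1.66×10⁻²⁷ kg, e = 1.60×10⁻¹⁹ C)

pitch ≈ 7.60 m

The velocity component along B is v∥ = v cos17.3° = 2.26×10^6 m/s.
The cyclotron period T = 2πm/(qB) = 3.36×10^-6 s is set by m, q, B alone.
Pitch = v∥·T = (2.26×10^6)(3.36×10^-6) = 7.60 m.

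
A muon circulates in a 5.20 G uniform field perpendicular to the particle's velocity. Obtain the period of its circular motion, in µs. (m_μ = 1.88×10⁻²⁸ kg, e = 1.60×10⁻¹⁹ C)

T ≈ 14.2 µs

The cyclotron period is independent of speed: T = 2πm/(qB).
T = 2π(1.88×10^-28) / [(1×1.60×10^-19)(5.20×10^-4)] = 1.42×10^-5 s.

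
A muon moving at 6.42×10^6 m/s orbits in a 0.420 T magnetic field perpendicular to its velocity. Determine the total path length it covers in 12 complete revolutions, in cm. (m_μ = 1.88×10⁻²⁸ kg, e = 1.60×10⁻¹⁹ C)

r = mv/(qB) = 0.0180 m, so one revolution covers 2πr = 0.113 m.
In 12 revolutions: L = 12·2πr = 1.35 m.

L ≈ 135 cm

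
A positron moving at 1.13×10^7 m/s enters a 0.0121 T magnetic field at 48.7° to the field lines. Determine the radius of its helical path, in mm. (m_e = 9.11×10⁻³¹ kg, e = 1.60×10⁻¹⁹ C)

Only the perpendicular component v⊥ = v sin48.7° = 8.49×10^6 m/s is bent by the field.
r = m v⊥ /(qB) = (9.11×10^-31)(8.49×10^6) / [(1×1.60×10^-19)(0.0121)] = 3.99×10^-3 m.

r ≈ 3.99 mm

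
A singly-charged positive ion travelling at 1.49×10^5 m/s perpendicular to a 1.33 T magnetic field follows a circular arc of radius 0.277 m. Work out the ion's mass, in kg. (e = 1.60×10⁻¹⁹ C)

qvB = mv²/r ⇒ m = qBr/v.
m = (1×1.60×10^-19)(1.33)(0.277) / (1.49×10^5) = 3.96×10^-25 kg.

m ≈ 3.96×10^-25 kg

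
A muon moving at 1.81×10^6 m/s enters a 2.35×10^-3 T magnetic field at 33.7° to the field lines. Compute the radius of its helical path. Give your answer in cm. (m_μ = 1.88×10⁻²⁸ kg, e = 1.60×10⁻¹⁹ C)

r ≈ 50.2 cm

Only the perpendicular component v⊥ = v sin33.7° = 1.00×10^6 m/s is bent by the field.
r = m v⊥ /(qB) = (1.88×10^-28)(1.00×10^6) / [(1×1.60×10^-19)(2.35×10^-3)] = 0.502 m.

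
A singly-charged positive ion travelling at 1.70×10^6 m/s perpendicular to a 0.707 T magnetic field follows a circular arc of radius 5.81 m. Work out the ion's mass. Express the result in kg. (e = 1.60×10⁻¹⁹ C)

m ≈ 3.87×10^-25 kg

qvB = mv²/r ⇒ m = qBr/v.
m = (1×1.60×10^-19)(0.707)(5.81) / (1.70×10^6) = 3.87×10^-25 kg.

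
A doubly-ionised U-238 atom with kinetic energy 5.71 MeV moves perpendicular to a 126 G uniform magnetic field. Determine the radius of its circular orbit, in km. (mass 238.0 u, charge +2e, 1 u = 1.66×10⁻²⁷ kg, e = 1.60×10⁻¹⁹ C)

Convert the energy: K = 5.71 MeV = 9.14×10^-13 J.
v = √(2K/m) = √(2·9.14×10^-13/3.95×10^-25) = 2.15×10^6 m/s.
r = mv/(qB) = (3.95×10^-25)(2.15×10^6) / [(2×1.60×10^-19)(0.0126)] = 211 m.

r ≈ 0.211 km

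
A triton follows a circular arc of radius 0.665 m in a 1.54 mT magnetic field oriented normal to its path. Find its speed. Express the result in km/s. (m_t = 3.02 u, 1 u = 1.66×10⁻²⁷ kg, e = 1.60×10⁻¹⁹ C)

v ≈ 32.7 km/s

From qvB = mv²/r, v = qBr/m.
v = (1×1.60×10^-19)(1.54×10^-3)(0.665) / (5.01×10^-27) = 3.27×10^4 m/s.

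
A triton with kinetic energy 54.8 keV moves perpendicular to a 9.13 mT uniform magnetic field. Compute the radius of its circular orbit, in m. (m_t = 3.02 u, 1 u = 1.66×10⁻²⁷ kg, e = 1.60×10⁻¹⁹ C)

r ≈ 6.42 m

Convert the energy: K = 54.8 keV = 8.77×10^-15 J.
v = √(2K/m) = √(2·8.77×10^-15/5.01×10^-27) = 1.87×10^6 m/s.
r = mv/(qB) = (5.01×10^-27)(1.87×10^6) / [(1×1.60×10^-19)(9.13×10^-3)] = 6.42 m.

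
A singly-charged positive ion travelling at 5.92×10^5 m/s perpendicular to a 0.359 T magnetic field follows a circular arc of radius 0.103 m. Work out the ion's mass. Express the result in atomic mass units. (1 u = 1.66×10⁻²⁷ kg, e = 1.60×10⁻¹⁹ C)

qvB = mv²/r ⇒ m = qBr/v.
m = (1×1.60×10^-19)(0.359)(0.103) / (5.92×10^5) = 9.99×10^-27 kg = 6.02 u.

m ≈ 6.02 u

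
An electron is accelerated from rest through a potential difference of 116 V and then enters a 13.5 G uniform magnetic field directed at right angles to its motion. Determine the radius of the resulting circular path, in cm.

The kinetic energy gained is K = qV = (1×1.60×10^-19)(116) = 1.86×10^-17 J.
v = √(2K/m) = 6.38×10^6 m/s.
r = mv/(qB) = (9.11×10^-31)(6.38×10^6) / [(1×1.60×10^-19)(1.35×10^-3)] = 0.0269 m.

r ≈ 2.69 cm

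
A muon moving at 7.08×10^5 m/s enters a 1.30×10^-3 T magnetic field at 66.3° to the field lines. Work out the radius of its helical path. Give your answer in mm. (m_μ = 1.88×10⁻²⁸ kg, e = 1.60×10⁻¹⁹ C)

Only the perpendicular component v⊥ = v sin66.3° = 6.48×10^5 m/s is bent by the field.
r = m v⊥ /(qB) = (1.88×10^-28)(6.48×10^5) / [(1×1.60×10^-19)(1.30×10^-3)] = 0.586 m.

r ≈ 586 mm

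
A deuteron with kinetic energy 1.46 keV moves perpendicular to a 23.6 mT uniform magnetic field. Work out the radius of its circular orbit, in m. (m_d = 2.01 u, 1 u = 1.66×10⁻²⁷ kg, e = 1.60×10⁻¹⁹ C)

Convert the energy: K = 1.46 keV = 2.34×10^-16 J.
v = √(2K/m) = √(2·2.34×10^-16/3.34×10^-27) = 3.74×10^5 m/s.
r = mv/(qB) = (3.34×10^-27)(3.74×10^5) / [(1×1.60×10^-19)(0.0236)] = 0.331 m.

r ≈ 0.331 m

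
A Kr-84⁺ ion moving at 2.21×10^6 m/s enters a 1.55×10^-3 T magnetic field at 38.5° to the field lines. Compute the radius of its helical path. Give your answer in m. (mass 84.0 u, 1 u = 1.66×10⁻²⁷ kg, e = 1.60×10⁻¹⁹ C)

Only the perpendicular component v⊥ = v sin38.5° = 1.38×10^6 m/s is bent by the field.
r = m v⊥ /(qB) = (1.39×10^-25)(1.38×10^6) / [(1×1.60×10^-19)(1.55×10^-3)] = 774 m.

r ≈ 774 m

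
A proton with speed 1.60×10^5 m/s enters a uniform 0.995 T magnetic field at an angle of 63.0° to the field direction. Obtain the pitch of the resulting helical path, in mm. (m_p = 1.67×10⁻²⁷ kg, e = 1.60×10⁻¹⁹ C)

pitch ≈ 4.79 mm

The velocity component along B is v∥ = v cos63.0° = 7.26×10^4 m/s.
The cyclotron period T = 2πm/(qB) = 6.59×10^-8 s is set by m, q, B alone.
Pitch = v∥·T = (7.26×10^4)(6.59×10^-8) = 4.79×10^-3 m.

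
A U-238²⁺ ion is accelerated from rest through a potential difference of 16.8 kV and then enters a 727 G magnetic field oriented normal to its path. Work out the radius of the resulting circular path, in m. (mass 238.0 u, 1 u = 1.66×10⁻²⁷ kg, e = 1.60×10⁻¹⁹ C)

The kinetic energy gained is K = qV = (2×1.60×10^-19)(1.68×10^4) = 5.38×10^-15 J.
v = √(2K/m) = 1.65×10^5 m/s.
r = mv/(qB) = (3.95×10^-25)(1.65×10^5) / [(2×1.60×10^-19)(0.0727)] = 2.80 m.

r ≈ 2.80 m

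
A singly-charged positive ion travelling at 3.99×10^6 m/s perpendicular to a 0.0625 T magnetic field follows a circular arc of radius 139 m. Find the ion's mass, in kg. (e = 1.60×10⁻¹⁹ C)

qvB = mv²/r ⇒ m = qBr/v.
m = (1×1.60×10^-19)(0.0625)(139) / (3.99×10^6) = 3.48×10^-25 kg.

m ≈ 3.48×10^-25 kg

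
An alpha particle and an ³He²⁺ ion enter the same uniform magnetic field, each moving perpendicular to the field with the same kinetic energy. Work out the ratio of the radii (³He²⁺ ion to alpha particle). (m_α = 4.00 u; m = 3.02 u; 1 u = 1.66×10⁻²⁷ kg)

r = √(2mK)/(qB) ⇒ at equal K, r ∝ √m/q.
r_{³He²⁺ ion}/r_{alpha particle} = 0.869.

ratio ≈ 0.869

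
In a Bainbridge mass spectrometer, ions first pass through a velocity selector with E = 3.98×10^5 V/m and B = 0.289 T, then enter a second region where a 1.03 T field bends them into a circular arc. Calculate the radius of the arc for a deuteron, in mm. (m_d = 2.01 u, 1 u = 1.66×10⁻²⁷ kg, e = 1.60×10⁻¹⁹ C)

r ≈ 27.9 mm

The selector passes v = E/B = 3.98×10^5/0.289 = 1.38×10^6 m/s.
In the deflection region, r = mv/(qB₂) = (3.34×10^-27)(1.38×10^6) / [(1×1.60×10^-19)(1.03)] = 0.0279 m.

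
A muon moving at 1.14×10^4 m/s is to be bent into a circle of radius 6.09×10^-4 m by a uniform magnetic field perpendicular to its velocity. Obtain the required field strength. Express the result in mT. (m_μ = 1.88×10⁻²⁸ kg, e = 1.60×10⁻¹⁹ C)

B ≈ 22.0 mT

qvB = mv²/r gives B = mv/(qr).
B = (1.88×10^-28)(1.14×10^4) / [(1×1.60×10^-19)(6.09×10^-4)] = 0.0220 T.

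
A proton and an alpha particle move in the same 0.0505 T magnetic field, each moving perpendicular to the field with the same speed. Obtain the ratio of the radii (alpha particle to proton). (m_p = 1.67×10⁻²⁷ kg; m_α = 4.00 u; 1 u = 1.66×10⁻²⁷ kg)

ratio ≈ 1.99

r = mv/(qB) ⇒ at equal v, r ∝ m/q.
r_{alpha particle}/r_{proton} = 1.99.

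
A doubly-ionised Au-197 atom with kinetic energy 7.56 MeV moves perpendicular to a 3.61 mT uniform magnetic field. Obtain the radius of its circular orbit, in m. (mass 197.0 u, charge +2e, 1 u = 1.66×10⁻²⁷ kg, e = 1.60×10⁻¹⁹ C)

Convert the energy: K = 7.56 MeV = 1.21×10^-12 J.
v = √(2K/m) = √(2·1.21×10^-12/3.27×10^-25) = 2.72×10^6 m/s.
r = mv/(qB) = (3.27×10^-25)(2.72×10^6) / [(2×1.60×10^-19)(3.61×10^-3)] = 770 m.

r ≈ 770 m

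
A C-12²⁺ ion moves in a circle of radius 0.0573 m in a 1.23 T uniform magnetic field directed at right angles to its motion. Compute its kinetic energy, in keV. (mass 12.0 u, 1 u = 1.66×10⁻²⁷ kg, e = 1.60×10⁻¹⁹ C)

v = qBr/m = (2×1.60×10^-19)(1.23)(0.0573) / (1.99×10^-26) = 1.13×10^6 m/s.
K = ½mv² = 0.5·(1.99×10^-26)·(1.13×10^6)² = 1.28×10^-14 J = 79.8 keV.

K ≈ 79.8 keV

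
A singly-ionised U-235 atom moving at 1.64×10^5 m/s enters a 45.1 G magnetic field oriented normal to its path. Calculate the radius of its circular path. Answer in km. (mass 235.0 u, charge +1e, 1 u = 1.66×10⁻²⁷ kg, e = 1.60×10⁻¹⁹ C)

The magnetic force provides the centripetal force: qvB = mv²/r, so r = mv/(qB).
r = (3.90×10^-25 kg)(1.64×10^5 m/s) / [(1×1.60×10^-19 C)(4.51×10^-3 T)] = 88.7 m.

r ≈ 0.0887 km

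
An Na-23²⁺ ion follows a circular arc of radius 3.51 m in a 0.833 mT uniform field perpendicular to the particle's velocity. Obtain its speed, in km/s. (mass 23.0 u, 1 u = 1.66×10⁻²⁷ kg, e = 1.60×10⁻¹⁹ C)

From qvB = mv²/r, v = qBr/m.
v = (2×1.60×10^-19)(8.33×10^-4)(3.51) / (3.82×10^-26) = 2.45×10^4 m/s.

v ≈ 24.5 km/s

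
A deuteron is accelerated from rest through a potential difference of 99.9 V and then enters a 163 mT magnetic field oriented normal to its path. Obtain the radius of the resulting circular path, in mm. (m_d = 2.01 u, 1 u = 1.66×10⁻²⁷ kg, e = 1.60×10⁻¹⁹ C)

r ≈ 12.5 mm

The kinetic energy gained is K = qV = (1×1.60×10^-19)(99.9) = 1.60×10^-17 J.
v = √(2K/m) = 9.79×10^4 m/s.
r = mv/(qB) = (3.34×10^-27)(9.79×10^4) / [(1×1.60×10^-19)(0.163)] = 0.0125 m.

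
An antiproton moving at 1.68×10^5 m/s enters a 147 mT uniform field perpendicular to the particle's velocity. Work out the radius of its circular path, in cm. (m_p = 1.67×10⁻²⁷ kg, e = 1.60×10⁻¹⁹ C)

r ≈ 1.19 cm

The magnetic force provides the centripetal force: qvB = mv²/r, so r = mv/(qB).
r = (1.67×10^-27 kg)(1.68×10^5 m/s) / [(1×1.60×10^-19 C)(0.147 T)] = 0.0119 m.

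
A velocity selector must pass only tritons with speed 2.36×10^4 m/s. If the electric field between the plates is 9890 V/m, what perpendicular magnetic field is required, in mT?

B ≈ 419 mT

qE = qvB ⇒ B = E/v = (9890) / (2.36×10^4) = 0.419 T.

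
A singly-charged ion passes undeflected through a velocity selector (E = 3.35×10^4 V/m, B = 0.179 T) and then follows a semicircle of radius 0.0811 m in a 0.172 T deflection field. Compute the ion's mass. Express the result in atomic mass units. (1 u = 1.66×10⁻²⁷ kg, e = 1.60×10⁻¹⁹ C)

m ≈ 7.18 u

v = E/B₁ = 1.87×10^5 m/s.
From r = mv/(qB₂), m = qB₂r/v = (1×1.60×10^-19)(0.172)(0.0811) / (1.87×10^5) = 1.19×10^-26 kg.
In atomic mass units: m = 1.19×10^-26 / 1.66×10^-27 = 7.18 u.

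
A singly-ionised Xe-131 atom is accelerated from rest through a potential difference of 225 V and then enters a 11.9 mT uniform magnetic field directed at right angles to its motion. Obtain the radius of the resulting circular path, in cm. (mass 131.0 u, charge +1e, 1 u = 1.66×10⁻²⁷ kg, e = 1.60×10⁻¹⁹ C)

r ≈ 208 cm

The kinetic energy gained is K = qV = (1×1.60×10^-19)(225) = 3.60×10^-17 J.
v = √(2K/m) = 1.82×10^4 m/s.
r = mv/(qB) = (2.17×10^-25)(1.82×10^4) / [(1×1.60×10^-19)(0.0119)] = 2.08 m.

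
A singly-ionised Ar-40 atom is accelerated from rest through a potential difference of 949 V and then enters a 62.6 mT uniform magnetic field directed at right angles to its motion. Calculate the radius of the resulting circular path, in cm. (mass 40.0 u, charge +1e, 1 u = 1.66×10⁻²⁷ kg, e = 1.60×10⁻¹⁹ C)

The kinetic energy gained is K = qV = (1×1.60×10^-19)(949) = 1.52×10^-16 J.
v = √(2K/m) = 6.76×10^4 m/s.
r = mv/(qB) = (6.64×10^-26)(6.76×10^4) / [(1×1.60×10^-19)(0.0626)] = 0.448 m.

r ≈ 44.8 cm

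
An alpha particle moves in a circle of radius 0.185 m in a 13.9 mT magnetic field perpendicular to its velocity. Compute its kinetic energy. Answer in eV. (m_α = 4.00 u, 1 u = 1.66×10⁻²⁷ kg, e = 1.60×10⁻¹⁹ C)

v = qBr/m = (2×1.60×10^-19)(0.0139)(0.185) / (6.64×10^-27) = 1.24×10^5 m/s.
K = ½mv² = 0.5·(6.64×10^-27)·(1.24×10^5)² = 5.10×10^-17 J = 319 eV.

K ≈ 319 eV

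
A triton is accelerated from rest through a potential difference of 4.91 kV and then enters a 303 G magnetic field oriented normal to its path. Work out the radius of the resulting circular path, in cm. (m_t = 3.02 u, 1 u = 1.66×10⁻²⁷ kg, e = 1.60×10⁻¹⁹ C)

r ≈ 57.9 cm

The kinetic energy gained is K = qV = (1×1.60×10^-19)(4910) = 7.86×10^-16 J.
v = √(2K/m) = 5.60×10^5 m/s.
r = mv/(qB) = (5.01×10^-27)(5.60×10^5) / [(1×1.60×10^-19)(0.0303)] = 0.579 m.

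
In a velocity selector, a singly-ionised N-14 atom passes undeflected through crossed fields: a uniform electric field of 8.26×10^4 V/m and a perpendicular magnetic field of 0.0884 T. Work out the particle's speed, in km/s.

For zero net force, qE = qvB, so v = E/B.
v = (8.26×10^4) / (0.0884) = 9.34×10^5 m/s.

v ≈ 934 km/s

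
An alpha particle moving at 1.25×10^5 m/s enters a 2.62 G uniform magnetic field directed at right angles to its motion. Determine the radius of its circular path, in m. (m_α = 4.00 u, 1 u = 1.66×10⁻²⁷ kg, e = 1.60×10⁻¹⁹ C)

r ≈ 9.90 m

The magnetic force provides the centripetal force: qvB = mv²/r, so r = mv/(qB).
r = (6.64×10^-27 kg)(1.25×10^5 m/s) / [(2×1.60×10^-19 C)(2.62×10^-4 T)] = 9.90 m.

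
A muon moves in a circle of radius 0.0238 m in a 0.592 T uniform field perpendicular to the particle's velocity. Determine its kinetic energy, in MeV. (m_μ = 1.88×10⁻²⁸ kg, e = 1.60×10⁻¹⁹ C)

v = qBr/m = (1×1.60×10^-19)(0.592)(0.0238) / (1.88×10^-28) = 1.20×10^7 m/s.
K = ½mv² = 0.5·(1.88×10^-28)·(1.20×10^7)² = 1.35×10^-14 J = 0.0845 MeV.

K ≈ 0.0845 MeV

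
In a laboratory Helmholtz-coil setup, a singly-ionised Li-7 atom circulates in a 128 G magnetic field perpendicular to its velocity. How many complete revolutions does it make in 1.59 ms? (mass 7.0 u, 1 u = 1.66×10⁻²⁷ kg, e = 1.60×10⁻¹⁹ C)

T = 2πm/(qB) = 2π(1.162×10^-26) / [(1×1.60×10^-19)(0.0128)] = 3.5650×10^-5 s.
N = t/T = 1.59×10^-3 / 3.5650×10^-5 ≈ 44.60, so 44 complete revolutions.

N = 44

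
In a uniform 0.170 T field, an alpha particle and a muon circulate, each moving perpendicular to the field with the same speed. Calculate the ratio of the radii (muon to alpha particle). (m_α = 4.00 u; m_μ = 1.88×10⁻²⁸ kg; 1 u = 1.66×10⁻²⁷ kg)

r = mv/(qB) ⇒ at equal v, r ∝ m/q.
r_{muon}/r_{alpha particle} = 0.0566.

ratio ≈ 0.0566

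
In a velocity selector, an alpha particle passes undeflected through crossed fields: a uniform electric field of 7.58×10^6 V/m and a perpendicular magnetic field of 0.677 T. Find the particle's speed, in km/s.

For zero net force, qE = qvB, so v = E/B.
v = (7.58×10^6) / (0.677) = 1.12×10^7 m/s.

v ≈ 11200 km/s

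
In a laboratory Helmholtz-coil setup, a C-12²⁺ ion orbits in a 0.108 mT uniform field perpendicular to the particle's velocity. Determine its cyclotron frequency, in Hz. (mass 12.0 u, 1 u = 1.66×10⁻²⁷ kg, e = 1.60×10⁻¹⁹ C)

f ≈ 276 Hz

f = qB/(2πm) = (2×1.60×10^-19)(1.08×10^-4) / [2π(1.99×10^-26)] = 276 Hz.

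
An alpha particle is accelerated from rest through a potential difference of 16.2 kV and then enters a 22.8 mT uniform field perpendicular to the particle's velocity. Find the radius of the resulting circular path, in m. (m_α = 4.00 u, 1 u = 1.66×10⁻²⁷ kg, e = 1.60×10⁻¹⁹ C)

r ≈ 1.14 m

The kinetic energy gained is K = qV = (2×1.60×10^-19)(1.62×10^4) = 5.18×10^-15 J.
v = √(2K/m) = 1.25×10^6 m/s.
r = mv/(qB) = (6.64×10^-27)(1.25×10^6) / [(2×1.60×10^-19)(0.0228)] = 1.14 m.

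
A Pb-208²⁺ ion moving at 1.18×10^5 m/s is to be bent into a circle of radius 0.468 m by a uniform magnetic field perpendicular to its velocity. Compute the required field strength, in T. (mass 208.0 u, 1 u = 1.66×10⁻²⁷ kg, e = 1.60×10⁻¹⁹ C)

qvB = mv²/r gives B = mv/(qr).
B = (3.45×10^-25)(1.18×10^5) / [(2×1.60×10^-19)(0.468)] = 0.272 T.

B ≈ 0.272 T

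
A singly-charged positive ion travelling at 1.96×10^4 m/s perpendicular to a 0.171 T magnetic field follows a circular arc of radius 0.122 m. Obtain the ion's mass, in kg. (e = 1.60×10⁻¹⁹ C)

m ≈ 1.70×10^-25 kg

qvB = mv²/r ⇒ m = qBr/v.
m = (1×1.60×10^-19)(0.171)(0.122) / (1.96×10^4) = 1.70×10^-25 kg.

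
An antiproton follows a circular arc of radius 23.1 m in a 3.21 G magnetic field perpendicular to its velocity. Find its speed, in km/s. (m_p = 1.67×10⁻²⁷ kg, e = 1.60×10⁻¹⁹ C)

From qvB = mv²/r, v = qBr/m.
v = (1×1.60×10^-19)(3.21×10^-4)(23.1) / (1.67×10^-27) = 7.10×10^5 m/s.

v ≈ 710 km/s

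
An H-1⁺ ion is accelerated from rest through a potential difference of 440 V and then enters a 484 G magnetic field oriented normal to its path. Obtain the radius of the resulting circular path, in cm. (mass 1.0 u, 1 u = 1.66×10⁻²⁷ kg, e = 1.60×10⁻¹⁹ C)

r ≈ 6.24 cm

The kinetic energy gained is K = qV = (1×1.60×10^-19)(440) = 7.04×10^-17 J.
v = √(2K/m) = 2.91×10^5 m/s.
r = mv/(qB) = (1.66×10^-27)(2.91×10^5) / [(1×1.60×10^-19)(0.0484)] = 0.0624 m.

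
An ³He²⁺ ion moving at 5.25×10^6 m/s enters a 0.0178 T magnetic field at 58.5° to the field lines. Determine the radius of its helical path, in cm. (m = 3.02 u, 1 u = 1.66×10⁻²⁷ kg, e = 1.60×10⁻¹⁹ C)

r ≈ 394 cm

Only the perpendicular component v⊥ = v sin58.5° = 4.48×10^6 m/s is bent by the field.
r = m v⊥ /(qB) = (5.01×10^-27)(4.48×10^6) / [(2×1.60×10^-19)(0.0178)] = 3.94 m.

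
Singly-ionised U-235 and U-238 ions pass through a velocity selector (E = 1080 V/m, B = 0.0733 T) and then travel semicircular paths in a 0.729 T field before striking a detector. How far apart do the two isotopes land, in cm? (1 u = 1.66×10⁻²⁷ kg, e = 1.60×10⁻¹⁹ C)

Δd ≈ 0.126 cm

Both emerge at v = E/B₁ = 1.47×10^4 m/s.
r = mv/(qB₂), so r₁ = 0.049277 m and r₂ = 0.049907 m, giving Δr = 6.29×10^-4 m.
After a semicircle each ion lands a diameter 2r from the entry slit, so the separation is 2Δr = 1.26×10^-3 m.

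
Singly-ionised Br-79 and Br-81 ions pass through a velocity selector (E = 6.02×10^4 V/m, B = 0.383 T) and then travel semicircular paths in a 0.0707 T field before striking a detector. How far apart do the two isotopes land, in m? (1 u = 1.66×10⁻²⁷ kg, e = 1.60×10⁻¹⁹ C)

Δd ≈ 0.0923 m

Both emerge at v = E/B₁ = 1.57×10^5 m/s.
r = mv/(qB₂), so r₁ = 1.8222 m and r₂ = 1.8683 m, giving Δr = 0.0461 m.
After a semicircle each ion lands a diameter 2r from the entry slit, so the separation is 2Δr = 0.0923 m.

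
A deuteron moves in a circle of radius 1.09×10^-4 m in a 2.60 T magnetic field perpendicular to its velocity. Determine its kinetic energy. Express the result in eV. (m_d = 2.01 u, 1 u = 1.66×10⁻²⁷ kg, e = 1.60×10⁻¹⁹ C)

v = qBr/m = (1×1.60×10^-19)(2.60)(1.09×10^-4) / (3.34×10^-27) = 1.36×10^4 m/s.
K = ½mv² = 0.5·(3.34×10^-27)·(1.36×10^4)² = 3.08×10^-19 J = 1.93 eV.

K ≈ 1.93 eV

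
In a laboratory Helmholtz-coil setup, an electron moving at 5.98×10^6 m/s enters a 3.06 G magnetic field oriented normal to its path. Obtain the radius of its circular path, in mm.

r ≈ 111 mm

The magnetic force provides the centripetal force: qvB = mv²/r, so r = mv/(qB).
r = (9.11×10^-31 kg)(5.98×10^6 m/s) / [(1×1.60×10^-19 C)(3.06×10^-4 T)] = 0.111 m.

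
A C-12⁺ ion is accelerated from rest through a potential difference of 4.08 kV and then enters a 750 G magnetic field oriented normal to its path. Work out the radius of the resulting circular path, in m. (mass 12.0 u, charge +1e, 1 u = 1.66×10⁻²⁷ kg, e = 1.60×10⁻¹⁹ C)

The kinetic energy gained is K = qV = (1×1.60×10^-19)(4080) = 6.53×10^-16 J.
v = √(2K/m) = 2.56×10^5 m/s.
r = mv/(qB) = (1.99×10^-26)(2.56×10^5) / [(1×1.60×10^-19)(0.0750)] = 0.425 m.

r ≈ 0.425 m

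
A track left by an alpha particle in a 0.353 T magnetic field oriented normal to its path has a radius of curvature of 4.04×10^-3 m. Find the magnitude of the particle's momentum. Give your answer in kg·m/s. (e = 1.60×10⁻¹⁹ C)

p ≈ 4.56×10^-22 kg·m/s

Since qvB = mv²/r, the momentum p = mv = qBr.
p = (2×1.60×10^-19)(0.353)(4.04×10^-3) = 4.56×10^-22 kg·m/s.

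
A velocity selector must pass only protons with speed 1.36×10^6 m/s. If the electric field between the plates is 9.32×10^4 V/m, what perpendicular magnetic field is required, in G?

qE = qvB ⇒ B = E/v = (9.32×10^4) / (1.36×10^6) = 0.0685 T.

B ≈ 685 G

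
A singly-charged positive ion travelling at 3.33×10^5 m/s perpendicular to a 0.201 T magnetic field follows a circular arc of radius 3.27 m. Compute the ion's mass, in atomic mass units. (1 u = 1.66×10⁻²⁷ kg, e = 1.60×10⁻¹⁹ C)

m ≈ 190 u

qvB = mv²/r ⇒ m = qBr/v.
m = (1×1.60×10^-19)(0.201)(3.27) / (3.33×10^5) = 3.16×10^-25 kg = 190 u.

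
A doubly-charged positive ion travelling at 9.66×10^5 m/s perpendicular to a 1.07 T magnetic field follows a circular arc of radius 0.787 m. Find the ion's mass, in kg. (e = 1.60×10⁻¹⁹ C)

qvB = mv²/r ⇒ m = qBr/v.
m = (2×1.60×10^-19)(1.07)(0.787) / (9.66×10^5) = 2.79×10^-25 kg.

m ≈ 2.79×10^-25 kg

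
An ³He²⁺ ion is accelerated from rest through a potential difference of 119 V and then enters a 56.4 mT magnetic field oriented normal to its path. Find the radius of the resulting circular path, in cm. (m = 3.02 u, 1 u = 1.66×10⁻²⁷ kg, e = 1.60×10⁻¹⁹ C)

r ≈ 3.42 cm

The kinetic energy gained is K = qV = (2×1.60×10^-19)(119) = 3.81×10^-17 J.
v = √(2K/m) = 1.23×10^5 m/s.
r = mv/(qB) = (5.01×10^-27)(1.23×10^5) / [(2×1.60×10^-19)(0.0564)] = 0.0342 m.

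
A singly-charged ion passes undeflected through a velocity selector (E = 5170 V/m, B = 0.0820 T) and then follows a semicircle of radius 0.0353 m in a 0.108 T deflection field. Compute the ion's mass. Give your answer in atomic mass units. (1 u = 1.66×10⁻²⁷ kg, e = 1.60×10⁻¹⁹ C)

v = E/B₁ = 6.30×10^4 m/s.
From r = mv/(qB₂), m = qB₂r/v = (1×1.60×10^-19)(0.108)(0.0353) / (6.30×10^4) = 9.67×10^-27 kg.
In atomic mass units: m = 9.67×10^-27 / 1.66×10^-27 = 5.83 u.

m ≈ 5.83 u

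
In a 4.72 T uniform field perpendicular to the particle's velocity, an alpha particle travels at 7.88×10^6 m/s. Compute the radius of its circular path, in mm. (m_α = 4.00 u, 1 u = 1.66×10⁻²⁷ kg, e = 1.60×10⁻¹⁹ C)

The magnetic force provides the centripetal force: qvB = mv²/r, so r = mv/(qB).
r = (6.64×10^-27 kg)(7.88×10^6 m/s) / [(2×1.60×10^-19 C)(4.72 T)] = 0.0346 m.

r ≈ 34.6 mm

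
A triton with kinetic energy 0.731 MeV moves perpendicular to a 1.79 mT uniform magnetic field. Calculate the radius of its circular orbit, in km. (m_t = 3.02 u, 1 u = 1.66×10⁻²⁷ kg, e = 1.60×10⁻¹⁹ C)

r ≈ 0.120 km

Convert the energy: K = 0.731 MeV = 1.17×10^-13 J.
v = √(2K/m) = √(2·1.17×10^-13/5.01×10^-27) = 6.83×10^6 m/s.
r = mv/(qB) = (5.01×10^-27)(6.83×10^6) / [(1×1.60×10^-19)(1.79×10^-3)] = 120 m.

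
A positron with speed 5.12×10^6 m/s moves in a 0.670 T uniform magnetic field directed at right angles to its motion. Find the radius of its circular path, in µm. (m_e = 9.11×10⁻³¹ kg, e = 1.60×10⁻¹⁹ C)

The magnetic force provides the centripetal force: qvB = mv²/r, so r = mv/(qB).
r = (9.11×10^-31 kg)(5.12×10^6 m/s) / [(1×1.60×10^-19 C)(0.670 T)] = 4.35×10^-5 m.

r ≈ 43.5 µm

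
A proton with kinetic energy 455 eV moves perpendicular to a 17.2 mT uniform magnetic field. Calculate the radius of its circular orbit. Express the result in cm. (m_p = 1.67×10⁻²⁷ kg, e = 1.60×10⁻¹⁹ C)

r ≈ 17.9 cm

Convert the energy: K = 455 eV = 7.28×10^-17 J.
v = √(2K/m) = √(2·7.28×10^-17/1.67×10^-27) = 2.95×10^5 m/s.
r = mv/(qB) = (1.67×10^-27)(2.95×10^5) / [(1×1.60×10^-19)(0.0172)] = 0.179 m.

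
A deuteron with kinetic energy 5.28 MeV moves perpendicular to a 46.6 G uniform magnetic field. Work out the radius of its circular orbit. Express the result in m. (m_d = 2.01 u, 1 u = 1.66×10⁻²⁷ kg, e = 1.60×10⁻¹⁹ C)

Convert the energy: K = 5.28 MeV = 8.45×10^-13 J.
v = √(2K/m) = √(2·8.45×10^-13/3.34×10^-27) = 2.25×10^7 m/s.
r = mv/(qB) = (3.34×10^-27)(2.25×10^7) / [(1×1.60×10^-19)(4.66×10^-3)] = 101 m.

r ≈ 101 m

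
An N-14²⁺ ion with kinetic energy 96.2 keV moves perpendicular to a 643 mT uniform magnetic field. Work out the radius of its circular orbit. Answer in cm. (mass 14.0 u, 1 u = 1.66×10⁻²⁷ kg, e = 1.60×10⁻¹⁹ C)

r ≈ 13.0 cm

Convert the energy: K = 96.2 keV = 1.54×10^-14 J.
v = √(2K/m) = √(2·1.54×10^-14/2.32×10^-26) = 1.15×10^6 m/s.
r = mv/(qB) = (2.32×10^-26)(1.15×10^6) / [(2×1.60×10^-19)(0.643)] = 0.130 m.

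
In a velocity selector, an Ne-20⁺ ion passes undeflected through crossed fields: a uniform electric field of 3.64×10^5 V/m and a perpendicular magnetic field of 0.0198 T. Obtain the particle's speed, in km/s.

v ≈ 18400 km/s

For zero net force, qE = qvB, so v = E/B.
v = (3.64×10^5) / (0.0198) = 1.84×10^7 m/s.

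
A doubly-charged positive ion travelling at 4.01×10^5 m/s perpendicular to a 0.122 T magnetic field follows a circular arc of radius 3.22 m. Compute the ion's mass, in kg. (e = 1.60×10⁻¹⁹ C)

m ≈ 3.13×10^-25 kg

qvB = mv²/r ⇒ m = qBr/v.
m = (2×1.60×10^-19)(0.122)(3.22) / (4.01×10^5) = 3.13×10^-25 kg.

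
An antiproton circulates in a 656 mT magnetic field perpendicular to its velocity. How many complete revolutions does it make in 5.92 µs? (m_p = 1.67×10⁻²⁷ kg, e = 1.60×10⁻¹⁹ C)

N = 59

T = 2πm/(qB) = 2π(1.67×10^-27) / [(1×1.60×10^-19)(0.656)] = 9.9971×10^-8 s.
N = t/T = 5.92×10^-6 / 9.9971×10^-8 ≈ 59.22, so 59 complete revolutions.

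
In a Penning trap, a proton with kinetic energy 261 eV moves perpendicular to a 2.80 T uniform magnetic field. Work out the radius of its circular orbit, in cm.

r ≈ 0.0834 cm

Convert the energy: K = 261 eV = 4.18×10^-17 J.
v = √(2K/m) = √(2·4.18×10^-17/1.67×10^-27) = 2.24×10^5 m/s.
r = mv/(qB) = (1.67×10^-27)(2.24×10^5) / [(1×1.60×10^-19)(2.80)] = 8.34×10^-4 m.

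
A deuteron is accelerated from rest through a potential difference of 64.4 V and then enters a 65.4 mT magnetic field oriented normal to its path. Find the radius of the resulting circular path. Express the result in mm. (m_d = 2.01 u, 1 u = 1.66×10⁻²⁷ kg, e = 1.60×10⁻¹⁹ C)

r ≈ 25.1 mm

The kinetic energy gained is K = qV = (1×1.60×10^-19)(64.4) = 1.03×10^-17 J.
v = √(2K/m) = 7.86×10^4 m/s.
r = mv/(qB) = (3.34×10^-27)(7.86×10^4) / [(1×1.60×10^-19)(0.0654)] = 0.0251 m.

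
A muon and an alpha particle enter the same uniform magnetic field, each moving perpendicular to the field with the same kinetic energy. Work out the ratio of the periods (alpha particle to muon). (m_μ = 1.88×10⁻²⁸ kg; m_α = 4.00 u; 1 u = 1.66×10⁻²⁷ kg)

T = 2πm/(qB) is independent of speed, so T₂/T₁ = (m₂/q₂)/(m₁/q₁).
T_{alpha particle}/T_{muon} = (6.64×10^-27/2e) / (1.88×10^-28/1e) = 17.7.

ratio ≈ 17.7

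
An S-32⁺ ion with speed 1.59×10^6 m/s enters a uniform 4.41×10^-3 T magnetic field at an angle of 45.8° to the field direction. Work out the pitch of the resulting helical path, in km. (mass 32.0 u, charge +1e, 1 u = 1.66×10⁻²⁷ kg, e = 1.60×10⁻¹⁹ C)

pitch ≈ 0.524 km

The velocity component along B is v∥ = v cos45.8° = 1.11×10^6 m/s.
The cyclotron period T = 2πm/(qB) = 4.73×10^-4 s is set by m, q, B alone.
Pitch = v∥·T = (1.11×10^6)(4.73×10^-4) = 524 m.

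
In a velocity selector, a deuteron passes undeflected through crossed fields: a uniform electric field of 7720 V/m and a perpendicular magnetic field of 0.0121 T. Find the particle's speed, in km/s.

For zero net force, qE = qvB, so v = E/B.
v = (7720) / (0.0121) = 6.38×10^5 m/s.

v ≈ 638 km/s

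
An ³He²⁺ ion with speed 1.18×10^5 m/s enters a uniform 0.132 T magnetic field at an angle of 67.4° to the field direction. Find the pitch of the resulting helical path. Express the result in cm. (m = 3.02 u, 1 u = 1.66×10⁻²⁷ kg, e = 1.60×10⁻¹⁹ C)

pitch ≈ 3.38 cm

The velocity component along B is v∥ = v cos67.4° = 4.53×10^4 m/s.
The cyclotron period T = 2πm/(qB) = 7.46×10^-7 s is set by m, q, B alone.
Pitch = v∥·T = (4.53×10^4)(7.46×10^-7) = 0.0338 m.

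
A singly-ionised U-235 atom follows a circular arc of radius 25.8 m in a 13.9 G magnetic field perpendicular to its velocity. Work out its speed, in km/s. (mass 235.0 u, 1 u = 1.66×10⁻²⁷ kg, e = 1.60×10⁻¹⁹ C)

From qvB = mv²/r, v = qBr/m.
v = (1×1.60×10^-19)(1.39×10^-3)(25.8) / (3.90×10^-25) = 1.47×10^4 m/s.

v ≈ 14.7 km/s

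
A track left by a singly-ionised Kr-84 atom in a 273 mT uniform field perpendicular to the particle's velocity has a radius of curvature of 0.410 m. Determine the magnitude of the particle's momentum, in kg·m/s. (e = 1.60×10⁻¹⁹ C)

Since qvB = mv²/r, the momentum p = mv = qBr.
p = (1×1.60×10^-19)(0.273)(0.410) = 1.79×10^-20 kg·m/s.

p ≈ 1.79×10^-20 kg·m/s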